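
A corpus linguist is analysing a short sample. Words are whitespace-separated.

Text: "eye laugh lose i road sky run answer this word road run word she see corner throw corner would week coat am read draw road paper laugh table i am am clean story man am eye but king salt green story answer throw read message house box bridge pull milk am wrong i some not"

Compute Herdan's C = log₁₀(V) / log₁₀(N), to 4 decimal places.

0.9077

N = 55, V = 38.
log₁₀(V) = 1.579784, log₁₀(N) = 1.740363
C = 1.579784 / 1.740363 = 0.9077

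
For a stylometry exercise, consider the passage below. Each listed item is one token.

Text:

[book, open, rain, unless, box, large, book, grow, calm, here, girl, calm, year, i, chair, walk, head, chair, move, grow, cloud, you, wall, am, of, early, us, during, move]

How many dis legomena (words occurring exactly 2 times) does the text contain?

Frequencies: book:2, grow:2, calm:2, chair:2, move:2, open:1, rain:1, unless:1, box:1, large:1, here:1, girl:1, year:1, i:1, walk:1, head:1, cloud:1, you:1, wall:1, am:1, … (4 more, each freq 1)
Words with frequency 2: book, calm, chair, grow, move

5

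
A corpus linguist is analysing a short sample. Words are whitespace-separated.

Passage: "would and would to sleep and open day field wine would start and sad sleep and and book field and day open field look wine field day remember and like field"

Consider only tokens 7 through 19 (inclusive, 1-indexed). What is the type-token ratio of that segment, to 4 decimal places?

Segment tokens 7–19: open, day, field, wine, would, start, and, sad, sleep, and, and, book, field
Segment N = 13, segment V = 10.
TTR = 10 / 13 = 0.7692

0.7692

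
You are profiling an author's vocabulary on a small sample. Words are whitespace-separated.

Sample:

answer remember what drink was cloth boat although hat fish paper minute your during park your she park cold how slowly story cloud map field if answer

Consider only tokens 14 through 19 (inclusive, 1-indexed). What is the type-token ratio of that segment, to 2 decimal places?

0.83

Segment tokens 14–19: during, park, your, she, park, cold
Segment N = 6, segment V = 5.
TTR = 5 / 6 = 0.83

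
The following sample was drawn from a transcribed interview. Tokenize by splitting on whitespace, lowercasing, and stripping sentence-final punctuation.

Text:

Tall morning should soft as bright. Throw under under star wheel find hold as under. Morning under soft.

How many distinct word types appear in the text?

Distinct types: {as, bright, find, hold, morning, should, soft, star, tall, throw, under, wheel}
V = 12

12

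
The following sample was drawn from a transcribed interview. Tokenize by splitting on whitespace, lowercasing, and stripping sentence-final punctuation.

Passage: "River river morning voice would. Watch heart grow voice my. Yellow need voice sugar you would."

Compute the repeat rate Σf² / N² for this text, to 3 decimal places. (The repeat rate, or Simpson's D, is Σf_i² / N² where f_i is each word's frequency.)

Frequencies: voice:3, river:2, would:2, morning:1, watch:1, heart:1, grow:1, my:1, yellow:1, need:1, sugar:1, you:1
Σf² = 26; N² = 256
Repeat rate = 26 / 256 = 0.102

0.102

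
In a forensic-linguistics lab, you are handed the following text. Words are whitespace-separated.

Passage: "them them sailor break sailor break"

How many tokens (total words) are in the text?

Tokens: them, them, sailor, break, sailor, break
N = 6

6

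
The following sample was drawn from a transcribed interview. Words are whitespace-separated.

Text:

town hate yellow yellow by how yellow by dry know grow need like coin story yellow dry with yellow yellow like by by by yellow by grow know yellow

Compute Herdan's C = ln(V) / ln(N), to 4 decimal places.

0.7617

N = 29, V = 13.
ln(V) = 2.564949, ln(N) = 3.367296
C = 2.564949 / 3.367296 = 0.7617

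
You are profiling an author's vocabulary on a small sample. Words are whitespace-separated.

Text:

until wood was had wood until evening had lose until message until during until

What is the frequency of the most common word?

5

Frequencies: until:5, wood:2, had:2, was:1, evening:1, lose:1, message:1, during:1
Most common: 'until' with frequency 5.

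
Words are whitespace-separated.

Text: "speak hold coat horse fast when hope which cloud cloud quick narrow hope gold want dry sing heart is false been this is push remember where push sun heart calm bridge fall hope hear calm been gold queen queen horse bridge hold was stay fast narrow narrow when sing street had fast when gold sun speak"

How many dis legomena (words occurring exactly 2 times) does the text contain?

Frequencies: fast:3, when:3, hope:3, narrow:3, gold:3, speak:2, hold:2, horse:2, cloud:2, sing:2, heart:2, is:2, been:2, push:2, sun:2, calm:2, bridge:2, queen:2, coat:1, which:1, … (13 more, each freq 1)
Words with frequency 2: been, bridge, calm, cloud, heart, hold, horse, is, push, queen, sing, speak, sun

13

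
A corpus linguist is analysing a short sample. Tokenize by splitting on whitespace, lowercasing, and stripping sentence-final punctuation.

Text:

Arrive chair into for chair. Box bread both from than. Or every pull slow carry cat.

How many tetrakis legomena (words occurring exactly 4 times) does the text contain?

0

Frequencies: chair:2, arrive:1, into:1, for:1, box:1, bread:1, both:1, from:1, than:1, or:1, every:1, pull:1, slow:1, carry:1, cat:1
Words with frequency 4: (none)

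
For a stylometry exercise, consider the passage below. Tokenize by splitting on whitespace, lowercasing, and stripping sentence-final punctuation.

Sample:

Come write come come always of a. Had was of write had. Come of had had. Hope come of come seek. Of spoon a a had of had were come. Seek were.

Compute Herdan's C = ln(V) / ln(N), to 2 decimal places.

N = 32, V = 11.
ln(V) = 2.397895, ln(N) = 3.465736
C = 2.397895 / 3.465736 = 0.69

0.69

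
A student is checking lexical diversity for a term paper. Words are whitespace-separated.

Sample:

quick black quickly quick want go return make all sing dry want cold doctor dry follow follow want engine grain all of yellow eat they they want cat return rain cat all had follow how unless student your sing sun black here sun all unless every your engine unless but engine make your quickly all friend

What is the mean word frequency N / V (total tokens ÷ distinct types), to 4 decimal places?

1.8065

N = 56 tokens, V = 31 types.
Mean frequency = N / V = 56 / 31 = 1.8065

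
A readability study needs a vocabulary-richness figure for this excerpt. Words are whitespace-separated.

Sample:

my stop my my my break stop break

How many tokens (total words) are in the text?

8

Tokens: my, stop, my, my, my, break, stop, break
N = 8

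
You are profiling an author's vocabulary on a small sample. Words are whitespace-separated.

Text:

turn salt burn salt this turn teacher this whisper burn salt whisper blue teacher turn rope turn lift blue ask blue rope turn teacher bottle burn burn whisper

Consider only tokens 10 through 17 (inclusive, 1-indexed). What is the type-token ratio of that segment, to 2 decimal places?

Segment tokens 10–17: burn, salt, whisper, blue, teacher, turn, rope, turn
Segment N = 8, segment V = 7.
TTR = 7 / 8 = 0.88

0.88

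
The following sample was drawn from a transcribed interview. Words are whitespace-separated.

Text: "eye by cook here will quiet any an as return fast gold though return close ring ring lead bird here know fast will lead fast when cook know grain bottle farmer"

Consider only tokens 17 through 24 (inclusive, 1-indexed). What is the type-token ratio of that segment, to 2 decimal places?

0.88

Segment tokens 17–24: ring, lead, bird, here, know, fast, will, lead
Segment N = 8, segment V = 7.
TTR = 7 / 8 = 0.88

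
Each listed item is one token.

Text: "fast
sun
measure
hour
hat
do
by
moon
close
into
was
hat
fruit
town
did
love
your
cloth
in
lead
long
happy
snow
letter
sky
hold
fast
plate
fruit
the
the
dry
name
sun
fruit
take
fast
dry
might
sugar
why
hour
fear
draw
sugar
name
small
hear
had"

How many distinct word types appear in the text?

Distinct types: {by, close, cloth, did, do, draw, dry, fast, fear, fruit, had, happy, hat, hear, hold, hour, in, into, lead, letter, long, love, measure, might, moon, name, plate, sky, small, snow, sugar, sun, take, the, town, was, why, your}
V = 38

38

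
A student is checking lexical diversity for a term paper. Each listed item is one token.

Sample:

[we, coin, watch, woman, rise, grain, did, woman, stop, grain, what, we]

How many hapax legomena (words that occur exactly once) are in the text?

Frequencies: we:2, woman:2, grain:2, coin:1, watch:1, rise:1, did:1, stop:1, what:1
Hapax (freq=1): coin, did, rise, stop, watch, what

6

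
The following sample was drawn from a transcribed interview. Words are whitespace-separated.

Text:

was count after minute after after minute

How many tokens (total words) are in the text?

7

Tokens: was, count, after, minute, after, after, minute
N = 7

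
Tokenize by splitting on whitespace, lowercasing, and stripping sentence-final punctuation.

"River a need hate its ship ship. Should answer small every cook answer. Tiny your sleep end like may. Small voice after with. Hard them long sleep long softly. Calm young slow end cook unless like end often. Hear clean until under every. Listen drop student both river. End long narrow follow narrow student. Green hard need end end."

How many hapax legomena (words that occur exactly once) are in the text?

26

Frequencies: end:6, long:3, river:2, need:2, ship:2, answer:2, small:2, every:2, cook:2, sleep:2, like:2, hard:2, student:2, narrow:2, a:1, hate:1, its:1, should:1, tiny:1, your:1, … (20 more, each freq 1)
Hapax (freq=1): a, after, both, calm, clean, drop, follow, green, hate, hear, its, listen, may, often, should, slow, softly, them, tiny, under, unless, until, voice, with, young, your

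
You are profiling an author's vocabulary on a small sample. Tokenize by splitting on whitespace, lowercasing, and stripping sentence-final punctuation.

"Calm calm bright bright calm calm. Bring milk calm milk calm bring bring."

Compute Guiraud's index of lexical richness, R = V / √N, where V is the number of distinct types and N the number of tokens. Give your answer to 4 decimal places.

N = 13, V = 4.
√N = 3.605551
R = 4 / 3.605551 = 1.1094

1.1094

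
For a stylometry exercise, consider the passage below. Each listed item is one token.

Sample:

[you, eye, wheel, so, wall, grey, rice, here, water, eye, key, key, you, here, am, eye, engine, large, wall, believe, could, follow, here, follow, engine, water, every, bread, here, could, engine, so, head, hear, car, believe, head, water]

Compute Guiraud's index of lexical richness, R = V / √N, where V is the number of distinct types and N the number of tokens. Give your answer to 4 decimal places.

3.4066

N = 38, V = 21.
√N = 6.164414
R = 21 / 6.164414 = 3.4066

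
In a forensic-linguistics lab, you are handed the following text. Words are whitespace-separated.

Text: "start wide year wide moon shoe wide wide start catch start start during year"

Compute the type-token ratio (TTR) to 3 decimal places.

N = 14 tokens, V = 7 types.
TTR = V / N = 7 / 14 = 0.500

0.500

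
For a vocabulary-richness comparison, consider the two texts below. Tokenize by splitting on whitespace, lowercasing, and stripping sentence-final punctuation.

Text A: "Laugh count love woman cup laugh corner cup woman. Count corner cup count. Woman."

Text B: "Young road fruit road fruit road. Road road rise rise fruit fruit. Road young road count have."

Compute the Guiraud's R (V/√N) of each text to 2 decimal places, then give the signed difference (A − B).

A: V=6, N=14, R=1.60
B: V=6, N=17, R=1.46
Difference = 1.60 − 1.46 = 0.14

0.14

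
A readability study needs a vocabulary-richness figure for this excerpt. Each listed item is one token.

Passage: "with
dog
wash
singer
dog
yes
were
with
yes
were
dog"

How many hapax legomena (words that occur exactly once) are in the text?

Frequencies: dog:3, with:2, yes:2, were:2, wash:1, singer:1
Hapax (freq=1): singer, wash

2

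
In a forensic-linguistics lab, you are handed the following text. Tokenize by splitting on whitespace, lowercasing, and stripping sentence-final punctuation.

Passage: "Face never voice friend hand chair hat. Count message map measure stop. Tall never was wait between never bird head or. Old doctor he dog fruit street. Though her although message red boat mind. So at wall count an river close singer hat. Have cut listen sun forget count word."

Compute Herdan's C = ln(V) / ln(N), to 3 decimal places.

0.967

N = 50, V = 44.
ln(V) = 3.784190, ln(N) = 3.912023
C = 3.784190 / 3.912023 = 0.967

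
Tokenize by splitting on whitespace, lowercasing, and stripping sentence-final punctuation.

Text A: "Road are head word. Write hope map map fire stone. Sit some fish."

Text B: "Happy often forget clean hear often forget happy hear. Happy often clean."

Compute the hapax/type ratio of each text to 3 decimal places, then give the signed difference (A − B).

0.917

A: hapax=11, V=12, ratio=0.917
B: hapax=0, V=5, ratio=0.000
Difference = 0.917 − 0.000 = 0.917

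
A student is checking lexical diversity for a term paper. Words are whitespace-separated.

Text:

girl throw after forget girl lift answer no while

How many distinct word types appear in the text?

Distinct types: {after, answer, forget, girl, lift, no, throw, while}
V = 8

8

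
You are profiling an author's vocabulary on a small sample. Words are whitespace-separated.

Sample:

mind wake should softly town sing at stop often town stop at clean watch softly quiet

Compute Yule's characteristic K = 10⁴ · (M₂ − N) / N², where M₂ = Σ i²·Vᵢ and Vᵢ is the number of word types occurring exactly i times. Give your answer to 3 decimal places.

312.500

Frequencies: softly:2, town:2, at:2, stop:2, mind:1, wake:1, should:1, sing:1, often:1, clean:1, watch:1, quiet:1
N = 16. Frequency spectrum: V_1=8, V_2=4
M₂ = 1²·8 + 2²·4 = 24
K = 10000 × (24 − 16) / 16² = 312.500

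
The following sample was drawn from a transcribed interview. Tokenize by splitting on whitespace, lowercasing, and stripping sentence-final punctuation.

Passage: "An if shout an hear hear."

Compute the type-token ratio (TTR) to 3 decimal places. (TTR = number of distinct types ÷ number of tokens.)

0.667

N = 6 tokens, V = 4 types.
TTR = V / N = 4 / 6 = 0.667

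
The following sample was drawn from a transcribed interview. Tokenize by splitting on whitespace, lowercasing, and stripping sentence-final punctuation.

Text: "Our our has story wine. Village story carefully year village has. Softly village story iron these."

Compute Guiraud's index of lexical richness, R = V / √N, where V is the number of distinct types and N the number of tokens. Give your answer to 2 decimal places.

2.50

N = 16, V = 10.
√N = 4.000000
R = 10 / 4.000000 = 2.50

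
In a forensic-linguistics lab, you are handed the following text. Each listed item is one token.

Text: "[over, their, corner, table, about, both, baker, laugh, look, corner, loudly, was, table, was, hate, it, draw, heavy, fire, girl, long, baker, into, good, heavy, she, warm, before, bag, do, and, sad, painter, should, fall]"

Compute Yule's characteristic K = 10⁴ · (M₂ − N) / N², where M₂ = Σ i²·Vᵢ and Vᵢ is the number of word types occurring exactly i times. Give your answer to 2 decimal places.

81.63

Frequencies: corner:2, table:2, baker:2, was:2, heavy:2, over:1, their:1, about:1, both:1, laugh:1, look:1, loudly:1, hate:1, it:1, draw:1, fire:1, girl:1, long:1, into:1, good:1, … (10 more, each freq 1)
N = 35. Frequency spectrum: V_1=25, V_2=5
M₂ = 1²·25 + 2²·5 = 45
K = 10000 × (45 − 35) / 35² = 81.63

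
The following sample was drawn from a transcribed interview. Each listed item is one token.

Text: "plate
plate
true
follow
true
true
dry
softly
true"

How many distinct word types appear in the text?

5

Distinct types: {dry, follow, plate, softly, true}
V = 5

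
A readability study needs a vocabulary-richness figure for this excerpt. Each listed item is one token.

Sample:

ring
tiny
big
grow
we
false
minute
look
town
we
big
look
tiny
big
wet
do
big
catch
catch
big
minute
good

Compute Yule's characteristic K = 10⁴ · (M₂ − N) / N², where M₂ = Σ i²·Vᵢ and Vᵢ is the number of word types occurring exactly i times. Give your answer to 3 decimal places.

619.835

Frequencies: big:5, tiny:2, we:2, minute:2, look:2, catch:2, ring:1, grow:1, false:1, town:1, wet:1, do:1, good:1
N = 22. Frequency spectrum: V_1=7, V_2=5, V_5=1
M₂ = 1²·7 + 2²·5 + 5²·1 = 52
K = 10000 × (52 − 22) / 22² = 619.835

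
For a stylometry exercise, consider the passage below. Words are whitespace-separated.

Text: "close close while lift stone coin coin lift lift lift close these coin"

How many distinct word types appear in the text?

6

Distinct types: {close, coin, lift, stone, these, while}
V = 6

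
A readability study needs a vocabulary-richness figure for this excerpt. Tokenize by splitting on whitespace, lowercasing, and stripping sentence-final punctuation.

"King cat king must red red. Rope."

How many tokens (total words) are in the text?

Tokens: king, cat, king, must, red, red, rope
N = 7

7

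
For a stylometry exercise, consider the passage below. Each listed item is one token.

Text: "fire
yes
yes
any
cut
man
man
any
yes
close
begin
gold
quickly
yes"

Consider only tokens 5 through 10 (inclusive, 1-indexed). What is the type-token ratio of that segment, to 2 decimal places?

0.83

Segment tokens 5–10: cut, man, man, any, yes, close
Segment N = 6, segment V = 5.
TTR = 5 / 6 = 0.83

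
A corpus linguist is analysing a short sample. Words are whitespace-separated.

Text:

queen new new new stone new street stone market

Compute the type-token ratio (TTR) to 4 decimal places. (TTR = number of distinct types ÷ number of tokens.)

0.5556

N = 9 tokens, V = 5 types.
TTR = V / N = 5 / 9 = 0.5556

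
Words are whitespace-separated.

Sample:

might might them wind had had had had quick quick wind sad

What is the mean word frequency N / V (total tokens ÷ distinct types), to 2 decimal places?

N = 12 tokens, V = 6 types.
Mean frequency = N / V = 12 / 6 = 2.00

2.00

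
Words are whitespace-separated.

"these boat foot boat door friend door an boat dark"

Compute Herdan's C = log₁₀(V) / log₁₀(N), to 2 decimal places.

N = 10, V = 7.
log₁₀(V) = 0.845098, log₁₀(N) = 1.000000
C = 0.845098 / 1.000000 = 0.85

0.85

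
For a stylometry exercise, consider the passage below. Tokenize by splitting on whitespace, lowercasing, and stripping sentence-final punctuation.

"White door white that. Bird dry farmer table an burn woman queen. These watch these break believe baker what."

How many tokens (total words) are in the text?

Tokens: white, door, white, that, bird, dry, farmer, table, an, burn, woman, queen, these, watch, these, break, believe, baker, what
N = 19

19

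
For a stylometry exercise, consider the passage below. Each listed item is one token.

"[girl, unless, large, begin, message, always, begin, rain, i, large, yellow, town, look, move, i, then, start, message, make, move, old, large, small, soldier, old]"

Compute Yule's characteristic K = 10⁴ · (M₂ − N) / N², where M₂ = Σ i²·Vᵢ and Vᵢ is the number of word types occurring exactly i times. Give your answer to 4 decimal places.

Frequencies: large:3, begin:2, message:2, i:2, move:2, old:2, girl:1, unless:1, always:1, rain:1, yellow:1, town:1, look:1, then:1, start:1, make:1, small:1, soldier:1
N = 25. Frequency spectrum: V_1=12, V_2=5, V_3=1
M₂ = 1²·12 + 2²·5 + 3²·1 = 41
K = 10000 × (41 − 25) / 25² = 256.0000

256.0000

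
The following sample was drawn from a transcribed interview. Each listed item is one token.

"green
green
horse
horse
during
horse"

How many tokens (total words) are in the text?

Tokens: green, green, horse, horse, during, horse
N = 6

6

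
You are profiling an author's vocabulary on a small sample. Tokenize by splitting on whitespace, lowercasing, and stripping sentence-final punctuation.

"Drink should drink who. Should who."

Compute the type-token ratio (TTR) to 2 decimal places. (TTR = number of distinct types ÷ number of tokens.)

0.50

N = 6 tokens, V = 3 types.
TTR = V / N = 3 / 6 = 0.50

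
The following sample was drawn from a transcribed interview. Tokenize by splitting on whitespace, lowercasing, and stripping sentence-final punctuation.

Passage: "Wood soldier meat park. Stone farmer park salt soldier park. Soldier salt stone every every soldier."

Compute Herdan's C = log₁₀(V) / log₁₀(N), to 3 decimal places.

N = 16, V = 8.
log₁₀(V) = 0.903090, log₁₀(N) = 1.204120
C = 0.903090 / 1.204120 = 0.750

0.750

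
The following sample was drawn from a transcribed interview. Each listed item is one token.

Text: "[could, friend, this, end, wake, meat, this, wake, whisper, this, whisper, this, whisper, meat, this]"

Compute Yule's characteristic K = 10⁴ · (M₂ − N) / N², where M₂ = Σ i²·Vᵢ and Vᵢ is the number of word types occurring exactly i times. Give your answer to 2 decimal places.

Frequencies: this:5, whisper:3, wake:2, meat:2, could:1, friend:1, end:1
N = 15. Frequency spectrum: V_1=3, V_2=2, V_3=1, V_5=1
M₂ = 1²·3 + 2²·2 + 3²·1 + 5²·1 = 45
K = 10000 × (45 − 15) / 15² = 1333.33

1333.33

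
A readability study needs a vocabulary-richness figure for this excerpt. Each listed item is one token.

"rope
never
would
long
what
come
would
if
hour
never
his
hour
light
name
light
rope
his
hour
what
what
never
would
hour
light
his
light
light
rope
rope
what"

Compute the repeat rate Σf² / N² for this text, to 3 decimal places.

Frequencies: light:5, rope:4, what:4, hour:4, never:3, would:3, his:3, long:1, come:1, if:1, name:1
Σf² = 104; N² = 900
Repeat rate = 104 / 900 = 0.116

0.116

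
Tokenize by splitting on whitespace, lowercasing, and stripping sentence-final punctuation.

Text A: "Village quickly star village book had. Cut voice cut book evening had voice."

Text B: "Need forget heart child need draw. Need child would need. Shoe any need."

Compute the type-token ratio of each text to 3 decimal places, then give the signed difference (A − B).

0.000

TTR(A) = 8/13 = 0.615
TTR(B) = 8/13 = 0.615
Difference = 0.615 − 0.615 = 0.000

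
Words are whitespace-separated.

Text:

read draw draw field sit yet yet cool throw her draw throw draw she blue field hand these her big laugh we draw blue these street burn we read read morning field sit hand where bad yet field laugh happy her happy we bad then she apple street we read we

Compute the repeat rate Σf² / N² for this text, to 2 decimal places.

Frequencies: draw:5, we:5, read:4, field:4, yet:3, her:3, sit:2, throw:2, she:2, blue:2, hand:2, these:2, laugh:2, street:2, bad:2, happy:2, cool:1, big:1, burn:1, morning:1, … (3 more, each freq 1)
Σf² = 147; N² = 2601
Repeat rate = 147 / 2601 = 0.06

0.06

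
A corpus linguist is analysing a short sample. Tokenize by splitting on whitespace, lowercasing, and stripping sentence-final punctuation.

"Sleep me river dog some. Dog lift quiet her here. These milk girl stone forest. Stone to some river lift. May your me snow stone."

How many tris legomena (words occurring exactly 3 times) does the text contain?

1

Frequencies: stone:3, me:2, river:2, dog:2, some:2, lift:2, sleep:1, quiet:1, her:1, here:1, these:1, milk:1, girl:1, forest:1, to:1, may:1, your:1, snow:1
Words with frequency 3: stone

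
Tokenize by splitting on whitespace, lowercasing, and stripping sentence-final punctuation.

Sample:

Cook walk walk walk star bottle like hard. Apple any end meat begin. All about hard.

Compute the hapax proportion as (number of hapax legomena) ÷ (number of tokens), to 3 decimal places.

Frequencies: walk:3, hard:2, cook:1, star:1, bottle:1, like:1, apple:1, any:1, end:1, meat:1, begin:1, all:1, about:1
Hapax count = 11; token count = 16.
Ratio = 11 / 16 = 0.688

0.688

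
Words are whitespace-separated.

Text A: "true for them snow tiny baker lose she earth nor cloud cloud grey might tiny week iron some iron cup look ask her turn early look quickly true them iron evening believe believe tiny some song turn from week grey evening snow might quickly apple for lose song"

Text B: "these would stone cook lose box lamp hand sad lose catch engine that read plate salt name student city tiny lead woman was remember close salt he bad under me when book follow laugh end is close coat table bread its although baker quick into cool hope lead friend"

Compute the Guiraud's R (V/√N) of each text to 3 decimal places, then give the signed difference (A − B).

A: V=28, N=48, R=4.041
B: V=45, N=49, R=6.429
Difference = 4.041 − 6.429 = -2.388

-2.388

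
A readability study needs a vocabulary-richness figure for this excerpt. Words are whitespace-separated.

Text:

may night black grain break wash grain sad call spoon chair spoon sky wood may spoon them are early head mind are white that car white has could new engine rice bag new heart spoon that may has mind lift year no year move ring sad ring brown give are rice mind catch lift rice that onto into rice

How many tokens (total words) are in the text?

59

Tokens: may, night, black, grain, break, wash, grain, sad, call, spoon, chair, spoon, sky, wood, may, spoon, them, are, early, head, mind, are, white, that, car, white, has, could, new, engine, rice, bag, new, heart, spoon, that, may, has, mind, lift, year, no, year, move, ring, sad, ring, brown, give, are, rice, mind, catch, lift, rice, that, onto, into, rice
N = 59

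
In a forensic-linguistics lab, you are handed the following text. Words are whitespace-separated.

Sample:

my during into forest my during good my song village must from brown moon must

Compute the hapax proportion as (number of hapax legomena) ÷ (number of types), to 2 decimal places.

0.73

Frequencies: my:3, during:2, must:2, into:1, forest:1, good:1, song:1, village:1, from:1, brown:1, moon:1
Hapax count = 8; type count = 11.
Ratio = 8 / 11 = 0.73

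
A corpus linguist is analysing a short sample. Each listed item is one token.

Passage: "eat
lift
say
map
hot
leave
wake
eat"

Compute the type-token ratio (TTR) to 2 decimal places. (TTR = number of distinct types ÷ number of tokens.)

N = 8 tokens, V = 7 types.
TTR = V / N = 7 / 8 = 0.88

0.88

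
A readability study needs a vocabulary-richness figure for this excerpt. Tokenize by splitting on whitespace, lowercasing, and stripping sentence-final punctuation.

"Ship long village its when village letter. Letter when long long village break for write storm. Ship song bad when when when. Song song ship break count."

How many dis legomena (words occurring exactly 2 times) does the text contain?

Frequencies: when:5, ship:3, long:3, village:3, song:3, letter:2, break:2, its:1, for:1, write:1, storm:1, bad:1, count:1
Words with frequency 2: break, letter

2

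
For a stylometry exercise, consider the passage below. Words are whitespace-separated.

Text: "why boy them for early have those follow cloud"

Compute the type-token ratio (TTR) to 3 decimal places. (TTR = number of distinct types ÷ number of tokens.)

1.000

N = 9 tokens, V = 9 types.
TTR = V / N = 9 / 9 = 1.000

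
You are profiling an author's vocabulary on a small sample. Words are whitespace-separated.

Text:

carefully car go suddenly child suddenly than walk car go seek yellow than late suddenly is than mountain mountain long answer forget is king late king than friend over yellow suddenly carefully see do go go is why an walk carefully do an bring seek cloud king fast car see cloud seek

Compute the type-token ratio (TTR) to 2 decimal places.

N = 52 tokens, V = 25 types.
TTR = V / N = 25 / 52 = 0.48

0.48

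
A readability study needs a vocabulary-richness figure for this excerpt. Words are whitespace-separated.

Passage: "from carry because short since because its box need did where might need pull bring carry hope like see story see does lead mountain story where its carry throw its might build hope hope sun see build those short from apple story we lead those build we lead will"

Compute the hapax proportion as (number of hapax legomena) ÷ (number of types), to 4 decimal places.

Frequencies: carry:3, its:3, hope:3, see:3, story:3, lead:3, build:3, from:2, because:2, short:2, need:2, where:2, might:2, those:2, we:2, since:1, box:1, did:1, pull:1, bring:1, … (7 more, each freq 1)
Hapax count = 12; type count = 27.
Ratio = 12 / 27 = 0.4444

0.4444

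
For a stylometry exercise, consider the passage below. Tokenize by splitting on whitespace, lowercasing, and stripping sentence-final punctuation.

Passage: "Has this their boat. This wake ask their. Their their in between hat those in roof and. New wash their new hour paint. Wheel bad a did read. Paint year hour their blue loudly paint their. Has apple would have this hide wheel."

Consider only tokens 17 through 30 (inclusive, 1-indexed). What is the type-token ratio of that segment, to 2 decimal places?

Segment tokens 17–30: and, new, wash, their, new, hour, paint, wheel, bad, a, did, read, paint, year
Segment N = 14, segment V = 12.
TTR = 12 / 14 = 0.86

0.86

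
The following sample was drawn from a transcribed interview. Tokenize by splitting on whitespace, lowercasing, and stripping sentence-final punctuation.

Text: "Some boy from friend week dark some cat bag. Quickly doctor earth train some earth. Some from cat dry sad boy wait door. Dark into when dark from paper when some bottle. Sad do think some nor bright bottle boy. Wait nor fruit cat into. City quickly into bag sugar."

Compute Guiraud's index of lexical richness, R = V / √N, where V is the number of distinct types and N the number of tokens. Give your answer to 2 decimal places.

N = 50, V = 27.
√N = 7.071068
R = 27 / 7.071068 = 3.82

3.82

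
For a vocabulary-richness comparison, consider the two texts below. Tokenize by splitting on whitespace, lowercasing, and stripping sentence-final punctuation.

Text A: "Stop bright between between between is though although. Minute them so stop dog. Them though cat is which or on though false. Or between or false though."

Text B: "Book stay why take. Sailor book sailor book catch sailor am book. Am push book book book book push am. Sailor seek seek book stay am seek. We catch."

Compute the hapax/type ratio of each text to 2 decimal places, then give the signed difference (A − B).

0.23

A: hapax=8, V=15, ratio=0.53
B: hapax=3, V=10, ratio=0.30
Difference = 0.53 − 0.30 = 0.23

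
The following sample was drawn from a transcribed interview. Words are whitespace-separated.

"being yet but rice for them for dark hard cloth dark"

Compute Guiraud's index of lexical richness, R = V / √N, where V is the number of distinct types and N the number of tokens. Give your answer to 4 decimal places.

2.7136

N = 11, V = 9.
√N = 3.316625
R = 9 / 3.316625 = 2.7136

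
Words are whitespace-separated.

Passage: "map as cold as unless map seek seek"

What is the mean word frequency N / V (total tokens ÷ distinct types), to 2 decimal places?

N = 8 tokens, V = 5 types.
Mean frequency = N / V = 8 / 5 = 1.60

1.60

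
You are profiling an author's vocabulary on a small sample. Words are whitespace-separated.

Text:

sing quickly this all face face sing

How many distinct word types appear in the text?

Distinct types: {all, face, quickly, sing, this}
V = 5

5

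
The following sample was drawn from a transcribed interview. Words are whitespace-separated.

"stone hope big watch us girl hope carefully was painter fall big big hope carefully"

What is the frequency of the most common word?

3

Frequencies: hope:3, big:3, carefully:2, stone:1, watch:1, us:1, girl:1, was:1, painter:1, fall:1
Most common: 'hope' with frequency 3.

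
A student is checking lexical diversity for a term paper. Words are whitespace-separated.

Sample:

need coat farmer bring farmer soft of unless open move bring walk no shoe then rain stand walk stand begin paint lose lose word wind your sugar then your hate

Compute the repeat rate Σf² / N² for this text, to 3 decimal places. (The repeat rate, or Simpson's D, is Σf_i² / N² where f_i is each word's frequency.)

Frequencies: farmer:2, bring:2, walk:2, then:2, stand:2, lose:2, your:2, need:1, coat:1, soft:1, of:1, unless:1, open:1, move:1, no:1, shoe:1, rain:1, begin:1, paint:1, word:1, … (3 more, each freq 1)
Σf² = 44; N² = 900
Repeat rate = 44 / 900 = 0.049

0.049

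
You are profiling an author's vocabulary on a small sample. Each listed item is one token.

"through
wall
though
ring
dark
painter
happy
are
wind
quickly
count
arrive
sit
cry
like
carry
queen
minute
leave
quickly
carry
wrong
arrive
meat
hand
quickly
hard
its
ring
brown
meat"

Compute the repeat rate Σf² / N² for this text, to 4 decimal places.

0.0468

Frequencies: quickly:3, ring:2, arrive:2, carry:2, meat:2, through:1, wall:1, though:1, dark:1, painter:1, happy:1, are:1, wind:1, count:1, sit:1, cry:1, like:1, queen:1, minute:1, leave:1, … (5 more, each freq 1)
Σf² = 45; N² = 961
Repeat rate = 45 / 961 = 0.0468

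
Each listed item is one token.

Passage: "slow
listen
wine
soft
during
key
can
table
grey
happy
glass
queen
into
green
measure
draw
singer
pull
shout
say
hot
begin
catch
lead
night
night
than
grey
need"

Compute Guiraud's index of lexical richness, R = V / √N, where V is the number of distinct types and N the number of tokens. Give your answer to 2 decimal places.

5.01

N = 29, V = 27.
√N = 5.385165
R = 27 / 5.385165 = 5.01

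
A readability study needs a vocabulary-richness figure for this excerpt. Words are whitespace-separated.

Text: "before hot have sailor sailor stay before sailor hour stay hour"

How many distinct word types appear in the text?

Distinct types: {before, have, hot, hour, sailor, stay}
V = 6

6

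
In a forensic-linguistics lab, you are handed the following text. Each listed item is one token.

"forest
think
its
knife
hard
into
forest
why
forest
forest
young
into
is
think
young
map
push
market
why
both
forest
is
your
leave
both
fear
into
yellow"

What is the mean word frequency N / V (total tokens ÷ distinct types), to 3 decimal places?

N = 28 tokens, V = 17 types.
Mean frequency = N / V = 28 / 17 = 1.647

1.647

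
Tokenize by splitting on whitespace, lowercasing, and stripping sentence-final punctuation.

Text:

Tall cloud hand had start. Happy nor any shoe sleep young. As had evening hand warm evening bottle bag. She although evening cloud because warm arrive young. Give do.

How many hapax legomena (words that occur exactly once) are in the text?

16

Frequencies: evening:3, cloud:2, hand:2, had:2, young:2, warm:2, tall:1, start:1, happy:1, nor:1, any:1, shoe:1, sleep:1, as:1, bottle:1, bag:1, she:1, although:1, because:1, arrive:1, … (2 more, each freq 1)
Hapax (freq=1): although, any, arrive, as, bag, because, bottle, do, give, happy, nor, she, shoe, sleep, start, tall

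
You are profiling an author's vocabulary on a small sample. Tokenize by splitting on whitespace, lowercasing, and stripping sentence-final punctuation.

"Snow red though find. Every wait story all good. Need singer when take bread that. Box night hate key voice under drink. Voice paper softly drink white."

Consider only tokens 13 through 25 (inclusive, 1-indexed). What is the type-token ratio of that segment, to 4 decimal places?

0.9231

Segment tokens 13–25: take, bread, that, box, night, hate, key, voice, under, drink, voice, paper, softly
Segment N = 13, segment V = 12.
TTR = 12 / 13 = 0.9231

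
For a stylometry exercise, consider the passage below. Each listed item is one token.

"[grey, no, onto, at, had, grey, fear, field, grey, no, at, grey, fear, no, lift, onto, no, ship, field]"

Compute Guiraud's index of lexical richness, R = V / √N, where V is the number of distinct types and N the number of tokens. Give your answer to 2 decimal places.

N = 19, V = 9.
√N = 4.358899
R = 9 / 4.358899 = 2.06

2.06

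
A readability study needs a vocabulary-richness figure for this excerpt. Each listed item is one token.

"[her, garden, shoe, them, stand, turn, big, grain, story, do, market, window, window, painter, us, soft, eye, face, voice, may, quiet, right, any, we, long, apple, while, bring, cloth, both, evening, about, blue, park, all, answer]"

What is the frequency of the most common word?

2

Frequencies: window:2, her:1, garden:1, shoe:1, them:1, stand:1, turn:1, big:1, grain:1, story:1, do:1, market:1, painter:1, us:1, soft:1, eye:1, face:1, voice:1, may:1, quiet:1, … (15 more, each freq 1)
Most common: 'window' with frequency 2.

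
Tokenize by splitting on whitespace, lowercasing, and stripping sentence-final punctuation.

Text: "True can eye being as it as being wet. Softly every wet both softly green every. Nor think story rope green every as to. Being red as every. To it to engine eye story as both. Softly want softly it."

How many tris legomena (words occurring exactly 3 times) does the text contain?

3

Frequencies: as:5, softly:4, every:4, being:3, it:3, to:3, eye:2, wet:2, both:2, green:2, story:2, true:1, can:1, nor:1, think:1, rope:1, red:1, engine:1, want:1
Words with frequency 3: being, it, to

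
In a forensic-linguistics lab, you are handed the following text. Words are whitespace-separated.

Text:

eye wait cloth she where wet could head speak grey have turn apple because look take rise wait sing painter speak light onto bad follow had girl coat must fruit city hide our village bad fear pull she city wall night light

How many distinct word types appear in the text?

Distinct types: {apple, bad, because, city, cloth, coat, could, eye, fear, follow, fruit, girl, grey, had, have, head, hide, light, look, must, night, onto, our, painter, pull, rise, she, sing, speak, take, turn, village, wait, wall, wet, where}
V = 36

36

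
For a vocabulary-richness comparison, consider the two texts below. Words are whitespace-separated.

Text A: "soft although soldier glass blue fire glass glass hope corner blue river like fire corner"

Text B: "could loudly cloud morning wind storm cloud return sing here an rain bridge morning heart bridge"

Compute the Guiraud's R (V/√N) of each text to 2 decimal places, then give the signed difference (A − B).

-0.67

A: V=10, N=15, R=2.58
B: V=13, N=16, R=3.25
Difference = 2.58 − 3.25 = -0.67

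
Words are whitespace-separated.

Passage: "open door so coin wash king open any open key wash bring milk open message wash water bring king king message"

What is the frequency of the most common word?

Frequencies: open:4, wash:3, king:3, bring:2, message:2, door:1, so:1, coin:1, any:1, key:1, milk:1, water:1
Most common: 'open' with frequency 4.

4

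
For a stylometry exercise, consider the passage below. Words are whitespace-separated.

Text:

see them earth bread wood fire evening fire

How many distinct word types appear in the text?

Distinct types: {bread, earth, evening, fire, see, them, wood}
V = 7

7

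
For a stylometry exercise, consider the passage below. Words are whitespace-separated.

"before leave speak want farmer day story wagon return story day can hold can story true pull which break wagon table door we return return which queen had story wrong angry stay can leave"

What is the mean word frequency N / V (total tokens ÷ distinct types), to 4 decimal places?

N = 34 tokens, V = 23 types.
Mean frequency = N / V = 34 / 23 = 1.4783

1.4783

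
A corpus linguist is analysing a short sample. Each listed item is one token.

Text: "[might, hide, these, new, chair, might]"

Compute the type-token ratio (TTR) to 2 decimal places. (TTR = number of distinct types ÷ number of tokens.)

N = 6 tokens, V = 5 types.
TTR = V / N = 5 / 6 = 0.83

0.83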